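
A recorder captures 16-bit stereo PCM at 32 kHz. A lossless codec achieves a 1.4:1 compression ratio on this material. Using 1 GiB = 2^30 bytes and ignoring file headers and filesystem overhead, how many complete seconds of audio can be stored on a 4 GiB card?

Uncompressed byte rate = 32,000 × 2 × 2 = 128,000 bytes/s.
After 1.4:1 compression, effective rate ≈ 91428.57 bytes/s.
Capacity = 4 × 1,073,741,824 = 4,294,967,296 bytes.
4,294,967,296 / effective rate ≈ 46976.2 s → 46,976 seconds.

46,976 seconds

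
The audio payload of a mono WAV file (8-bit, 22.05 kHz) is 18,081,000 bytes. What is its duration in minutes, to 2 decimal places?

13.67 minutes

Byte rate = 22,050 × 1 × 1 = 22,050 bytes/s.
Duration = 18,081,000 / 22,050 = 820 s.
820 s / 60 = 13.67 minutes.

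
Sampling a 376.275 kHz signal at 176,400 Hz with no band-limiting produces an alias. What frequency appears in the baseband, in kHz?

23.475 kHz

Nyquist = 176,400/2 = 88,200 Hz; 376,275 Hz exceeds it.
Alias = |376,275 − 2×176,400| = |376,275 − 352,800| = 23,475 Hz = 23.475 kHz.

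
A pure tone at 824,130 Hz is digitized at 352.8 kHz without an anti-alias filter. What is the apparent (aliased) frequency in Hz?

Nyquist = 352,800/2 = 176,400 Hz; 824,130 Hz exceeds it.
Alias = |824,130 − 2×352,800| = |824,130 − 705,600| = 118,530 Hz.

118,530 Hz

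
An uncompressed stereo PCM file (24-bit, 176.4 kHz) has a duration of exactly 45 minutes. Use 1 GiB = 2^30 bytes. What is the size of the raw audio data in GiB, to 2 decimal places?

Duration = exactly 45 minutes = 2,700 s.
Bytes = 176,400 samples/s × 2,700 s × 3 bytes/sample × 2 ch = 2,857,680,000 bytes.
2,857,680,000 / 1,073,741,824 = 2.66 GiB.

2.66 GiB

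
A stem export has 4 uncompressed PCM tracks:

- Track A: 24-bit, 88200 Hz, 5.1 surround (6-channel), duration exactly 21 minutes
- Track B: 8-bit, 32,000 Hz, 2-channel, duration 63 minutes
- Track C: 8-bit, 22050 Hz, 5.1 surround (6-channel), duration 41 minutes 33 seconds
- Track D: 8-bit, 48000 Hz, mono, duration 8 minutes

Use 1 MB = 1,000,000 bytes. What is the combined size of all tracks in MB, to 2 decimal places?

Track A: exactly 21 minutes = 1,260 s; 88,200 × 1,260 × 3 × 6 = 2,000,376,000 bytes.
Track B: 63 minutes = 3,780 s; 32,000 × 3,780 × 1 × 2 = 241,920,000 bytes.
Track C: 41 minutes 33 seconds = 2,493 s; 22,050 × 2,493 × 1 × 6 = 329,823,900 bytes.
Track D: 8 minutes = 480 s; 48,000 × 480 × 1 × 1 = 23,040,000 bytes.
Total = 2,595,159,900 bytes = 2595.16 MB.

2595.16 MB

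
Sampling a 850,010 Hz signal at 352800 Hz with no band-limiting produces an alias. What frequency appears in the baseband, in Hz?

Nyquist = 352,800/2 = 176,400 Hz; 850,010 Hz exceeds it.
Alias = |850,010 − 2×352,800| = |850,010 − 705,600| = 144,410 Hz.

144,410 Hz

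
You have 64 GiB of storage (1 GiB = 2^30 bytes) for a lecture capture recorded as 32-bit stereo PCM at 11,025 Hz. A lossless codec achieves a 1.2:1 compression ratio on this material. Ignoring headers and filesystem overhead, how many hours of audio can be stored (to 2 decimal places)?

259.71 hours

Uncompressed byte rate = 11,025 × 4 × 2 = 88,200 bytes/s.
After 1.2:1 compression, effective rate ≈ 73500 bytes/s.
Capacity = 64 × 1,073,741,824 = 68,719,476,736 bytes.
68,719,476,736 / effective rate ≈ 934958.87 s → 259.71 hours.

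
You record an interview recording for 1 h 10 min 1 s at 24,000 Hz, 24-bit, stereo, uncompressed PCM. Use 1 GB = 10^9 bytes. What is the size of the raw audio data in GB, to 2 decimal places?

Duration = 1 h 10 min 1 s = 4,201 s.
Bytes = 24,000 samples/s × 4,201 s × 3 bytes/sample × 2 ch = 604,944,000 bytes.
604,944,000 / 1,000,000,000 = 0.60 GB.

0.60 GB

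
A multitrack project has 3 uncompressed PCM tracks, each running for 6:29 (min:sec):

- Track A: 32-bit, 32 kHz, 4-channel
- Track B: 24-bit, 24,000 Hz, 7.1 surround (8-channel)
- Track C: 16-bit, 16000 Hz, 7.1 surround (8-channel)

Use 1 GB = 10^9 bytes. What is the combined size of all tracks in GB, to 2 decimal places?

0.52 GB

6:29 (min:sec) = 389 s.
Track A: 32,000 × 389 × 4 × 4 = 199,168,000 bytes.
Track B: 24,000 × 389 × 3 × 8 = 224,064,000 bytes.
Track C: 16,000 × 389 × 2 × 8 = 99,584,000 bytes.
Total = 522,816,000 bytes = 0.52 GB.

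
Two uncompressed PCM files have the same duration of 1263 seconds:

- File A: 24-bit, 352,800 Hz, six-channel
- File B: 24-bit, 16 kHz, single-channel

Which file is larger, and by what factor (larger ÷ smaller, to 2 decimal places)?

File A, by a factor of 132.30

File A: 352,800 × 3 × 6 = 6,350,400 bytes/s.
File B: 16,000 × 3 × 1 = 48,000 bytes/s.
File A is larger; ratio = 8,020,555,200 / 60,624,000 = 132.30.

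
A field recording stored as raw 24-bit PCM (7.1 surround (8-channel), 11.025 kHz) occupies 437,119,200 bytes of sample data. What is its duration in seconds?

1,652 seconds

Byte rate = 11,025 × 3 × 8 = 264,600 bytes/s.
Duration = 437,119,200 / 264,600 = 1,652 s.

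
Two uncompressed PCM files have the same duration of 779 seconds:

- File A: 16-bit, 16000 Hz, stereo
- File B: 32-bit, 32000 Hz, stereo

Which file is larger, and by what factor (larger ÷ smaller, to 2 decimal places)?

File A: 16,000 × 2 × 2 = 64,000 bytes/s.
File B: 32,000 × 4 × 2 = 256,000 bytes/s.
File B is larger; ratio = 199,424,000 / 49,856,000 = 4.00.

File B, by a factor of 4.00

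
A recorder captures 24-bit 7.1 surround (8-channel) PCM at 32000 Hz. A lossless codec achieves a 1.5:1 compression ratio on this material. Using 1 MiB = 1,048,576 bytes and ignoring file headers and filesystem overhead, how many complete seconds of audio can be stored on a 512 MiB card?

Uncompressed byte rate = 32,000 × 3 × 8 = 768,000 bytes/s.
After 1.5:1 compression, effective rate ≈ 512000 bytes/s.
Capacity = 512 × 1,048,576 = 536,870,912 bytes.
536,870,912 / effective rate ≈ 1048.58 s → 1,048 seconds.

1,048 seconds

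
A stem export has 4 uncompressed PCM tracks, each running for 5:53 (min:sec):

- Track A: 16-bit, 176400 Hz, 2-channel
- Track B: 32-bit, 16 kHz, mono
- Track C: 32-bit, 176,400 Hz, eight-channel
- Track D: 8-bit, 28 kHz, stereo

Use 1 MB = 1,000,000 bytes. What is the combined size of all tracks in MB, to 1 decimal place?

5:53 (min:sec) = 353 s.
Track A: 176,400 × 353 × 2 × 2 = 249,076,800 bytes.
Track B: 16,000 × 353 × 4 × 1 = 22,592,000 bytes.
Track C: 176,400 × 353 × 4 × 8 = 1,992,614,400 bytes.
Track D: 28,000 × 353 × 1 × 2 = 19,768,000 bytes.
Total = 2,284,051,200 bytes = 2284.1 MB.

2284.1 MB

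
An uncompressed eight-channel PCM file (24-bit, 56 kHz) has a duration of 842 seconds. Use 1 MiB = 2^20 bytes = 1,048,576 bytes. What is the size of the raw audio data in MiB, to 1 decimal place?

Bytes = 56,000 samples/s × 842 s × 3 bytes/sample × 8 ch = 1,131,648,000 bytes.
1,131,648,000 / 1,048,576 = 1079.2 MiB.

1079.2 MiB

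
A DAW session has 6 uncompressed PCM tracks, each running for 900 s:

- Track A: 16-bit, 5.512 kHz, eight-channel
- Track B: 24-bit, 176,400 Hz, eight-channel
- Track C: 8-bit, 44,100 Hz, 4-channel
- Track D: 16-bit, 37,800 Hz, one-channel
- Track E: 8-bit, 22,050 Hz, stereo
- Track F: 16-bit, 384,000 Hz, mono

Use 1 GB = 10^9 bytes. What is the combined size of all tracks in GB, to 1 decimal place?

4.8 GB

Track A: 5,512 × 900 × 2 × 8 = 79,372,800 bytes.
Track B: 176,400 × 900 × 3 × 8 = 3,810,240,000 bytes.
Track C: 44,100 × 900 × 1 × 4 = 158,760,000 bytes.
Track D: 37,800 × 900 × 2 × 1 = 68,040,000 bytes.
Track E: 22,050 × 900 × 1 × 2 = 39,690,000 bytes.
Track F: 384,000 × 900 × 2 × 1 = 691,200,000 bytes.
Total = 4,847,302,800 bytes = 4.8 GB.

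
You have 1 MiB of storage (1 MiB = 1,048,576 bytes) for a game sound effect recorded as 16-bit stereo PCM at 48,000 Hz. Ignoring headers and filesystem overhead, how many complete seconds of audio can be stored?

Uncompressed byte rate = 48,000 × 2 × 2 = 192,000 bytes/s.
Capacity = 1 × 1,048,576 = 1,048,576 bytes.
1,048,576 / 192,000 ≈ 5.46 s → 5 seconds.

5 seconds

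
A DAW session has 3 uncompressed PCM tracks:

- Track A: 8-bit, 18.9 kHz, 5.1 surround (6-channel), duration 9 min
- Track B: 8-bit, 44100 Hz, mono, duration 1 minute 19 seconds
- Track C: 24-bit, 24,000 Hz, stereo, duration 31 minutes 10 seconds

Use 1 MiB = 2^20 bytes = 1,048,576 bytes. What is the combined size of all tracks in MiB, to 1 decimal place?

Track A: 9 min = 540 s; 18,900 × 540 × 1 × 6 = 61,236,000 bytes.
Track B: 1 minute 19 seconds = 79 s; 44,100 × 79 × 1 × 1 = 3,483,900 bytes.
Track C: 31 minutes 10 seconds = 1,870 s; 24,000 × 1,870 × 3 × 2 = 269,280,000 bytes.
Total = 333,999,900 bytes = 318.5 MiB.

318.5 MiB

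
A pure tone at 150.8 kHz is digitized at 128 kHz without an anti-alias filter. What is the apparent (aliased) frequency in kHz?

Nyquist = 128,000/2 = 64,000 Hz; 150,800 Hz exceeds it.
Alias = |150,800 − 1×128,000| = |150,800 − 128,000| = 22,800 Hz = 22.8 kHz.

22.8 kHz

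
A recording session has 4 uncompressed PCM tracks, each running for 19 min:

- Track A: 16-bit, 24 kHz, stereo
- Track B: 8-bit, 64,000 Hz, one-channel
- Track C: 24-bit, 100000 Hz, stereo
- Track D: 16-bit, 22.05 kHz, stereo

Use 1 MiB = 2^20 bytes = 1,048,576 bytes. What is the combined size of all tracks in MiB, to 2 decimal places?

19 min = 1,140 s.
Track A: 24,000 × 1,140 × 2 × 2 = 109,440,000 bytes.
Track B: 64,000 × 1,140 × 1 × 1 = 72,960,000 bytes.
Track C: 100,000 × 1,140 × 3 × 2 = 684,000,000 bytes.
Track D: 22,050 × 1,140 × 2 × 2 = 100,548,000 bytes.
Total = 966,948,000 bytes = 922.15 MiB.

922.15 MiB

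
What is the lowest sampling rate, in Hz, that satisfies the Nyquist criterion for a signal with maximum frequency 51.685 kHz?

Minimum sample rate = 2 × 51,685 Hz = 103,370 Hz.

103,370 Hz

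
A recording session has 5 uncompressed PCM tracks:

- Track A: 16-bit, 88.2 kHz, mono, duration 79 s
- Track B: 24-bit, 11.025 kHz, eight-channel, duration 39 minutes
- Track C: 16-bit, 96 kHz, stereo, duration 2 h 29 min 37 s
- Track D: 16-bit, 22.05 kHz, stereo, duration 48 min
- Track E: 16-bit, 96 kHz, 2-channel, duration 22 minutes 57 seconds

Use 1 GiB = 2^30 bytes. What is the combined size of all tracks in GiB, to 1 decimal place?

4.5 GiB

Track A: 88,200 × 79 × 2 × 1 = 13,935,600 bytes.
Track B: 39 minutes = 2,340 s; 11,025 × 2,340 × 3 × 8 = 619,164,000 bytes.
Track C: 2 h 29 min 37 s = 8,977 s; 96,000 × 8,977 × 2 × 2 = 3,447,168,000 bytes.
Track D: 48 min = 2,880 s; 22,050 × 2,880 × 2 × 2 = 254,016,000 bytes.
Track E: 22 minutes 57 seconds = 1,377 s; 96,000 × 1,377 × 2 × 2 = 528,768,000 bytes.
Total = 4,863,051,600 bytes = 4.5 GiB.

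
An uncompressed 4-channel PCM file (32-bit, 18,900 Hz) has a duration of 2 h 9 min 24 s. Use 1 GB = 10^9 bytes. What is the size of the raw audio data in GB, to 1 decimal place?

2.3 GB

Duration = 2 h 9 min 24 s = 7,764 s.
Bytes = 18,900 samples/s × 7,764 s × 4 bytes/sample × 4 ch = 2,347,833,600 bytes.
2,347,833,600 / 1,000,000,000 = 2.3 GB.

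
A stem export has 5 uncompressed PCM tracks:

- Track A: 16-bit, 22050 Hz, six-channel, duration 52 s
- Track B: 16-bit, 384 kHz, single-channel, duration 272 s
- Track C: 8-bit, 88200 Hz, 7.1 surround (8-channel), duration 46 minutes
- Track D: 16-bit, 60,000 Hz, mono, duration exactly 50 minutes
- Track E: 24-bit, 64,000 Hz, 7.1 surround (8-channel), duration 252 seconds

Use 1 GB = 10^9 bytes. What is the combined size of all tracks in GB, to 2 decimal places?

2.92 GB

Track A: 22,050 × 52 × 2 × 6 = 13,759,200 bytes.
Track B: 384,000 × 272 × 2 × 1 = 208,896,000 bytes.
Track C: 46 minutes = 2,760 s; 88,200 × 2,760 × 1 × 8 = 1,947,456,000 bytes.
Track D: exactly 50 minutes = 3,000 s; 60,000 × 3,000 × 2 × 1 = 360,000,000 bytes.
Track E: 64,000 × 252 × 3 × 8 = 387,072,000 bytes.
Total = 2,917,183,200 bytes = 2.92 GB.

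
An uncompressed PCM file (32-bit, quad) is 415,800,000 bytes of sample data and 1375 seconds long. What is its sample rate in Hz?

18,900 Hz

Bytes = sample_rate × seconds × bytes_per_sample × channels.
sample_rate = 415,800,000 / (1,375 × 4 × 4) = 415,800,000 / 22,000 = 18,900 Hz.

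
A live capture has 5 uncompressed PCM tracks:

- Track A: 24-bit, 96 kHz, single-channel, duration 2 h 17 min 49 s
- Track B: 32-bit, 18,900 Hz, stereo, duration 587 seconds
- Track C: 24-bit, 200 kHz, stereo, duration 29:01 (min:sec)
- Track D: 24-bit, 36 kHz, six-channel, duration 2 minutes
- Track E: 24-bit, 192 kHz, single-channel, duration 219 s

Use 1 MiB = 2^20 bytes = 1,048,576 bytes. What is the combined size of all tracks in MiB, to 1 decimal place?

Track A: 2 h 17 min 49 s = 8,269 s; 96,000 × 8,269 × 3 × 1 = 2,381,472,000 bytes.
Track B: 18,900 × 587 × 4 × 2 = 88,754,400 bytes.
Track C: 29:01 (min:sec) = 1,741 s; 200,000 × 1,741 × 3 × 2 = 2,089,200,000 bytes.
Track D: 2 minutes = 120 s; 36,000 × 120 × 3 × 6 = 77,760,000 bytes.
Track E: 192,000 × 219 × 3 × 1 = 126,144,000 bytes.
Total = 4,763,330,400 bytes = 4542.7 MiB.

4542.7 MiB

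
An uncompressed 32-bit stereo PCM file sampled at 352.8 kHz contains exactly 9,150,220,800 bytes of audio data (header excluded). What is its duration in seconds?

Byte rate = 352,800 × 4 × 2 = 2,822,400 bytes/s.
Duration = 9,150,220,800 / 2,822,400 = 3,242 s.

3,242 seconds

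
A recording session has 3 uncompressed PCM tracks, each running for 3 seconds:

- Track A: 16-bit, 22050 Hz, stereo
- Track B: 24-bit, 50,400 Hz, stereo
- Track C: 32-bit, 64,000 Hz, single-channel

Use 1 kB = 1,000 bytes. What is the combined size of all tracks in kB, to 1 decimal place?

Track A: 22,050 × 3 × 2 × 2 = 264,600 bytes.
Track B: 50,400 × 3 × 3 × 2 = 907,200 bytes.
Track C: 64,000 × 3 × 4 × 1 = 768,000 bytes.
Total = 1,939,800 bytes = 1939.8 kB.

1939.8 kB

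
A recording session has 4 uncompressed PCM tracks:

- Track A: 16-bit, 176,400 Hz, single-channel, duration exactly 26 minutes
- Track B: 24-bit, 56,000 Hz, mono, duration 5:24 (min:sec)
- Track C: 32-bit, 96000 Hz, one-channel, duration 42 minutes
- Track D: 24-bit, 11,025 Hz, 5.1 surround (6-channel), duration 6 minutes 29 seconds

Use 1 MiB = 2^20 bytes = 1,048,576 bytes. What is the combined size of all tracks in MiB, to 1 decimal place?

1573.3 MiB

Track A: exactly 26 minutes = 1,560 s; 176,400 × 1,560 × 2 × 1 = 550,368,000 bytes.
Track B: 5:24 (min:sec) = 324 s; 56,000 × 324 × 3 × 1 = 54,432,000 bytes.
Track C: 42 minutes = 2,520 s; 96,000 × 2,520 × 4 × 1 = 967,680,000 bytes.
Track D: 6 minutes 29 seconds = 389 s; 11,025 × 389 × 3 × 6 = 77,197,050 bytes.
Total = 1,649,677,050 bytes = 1573.3 MiB.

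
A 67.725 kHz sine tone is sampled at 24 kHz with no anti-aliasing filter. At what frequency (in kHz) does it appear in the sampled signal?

4.275 kHz

Nyquist = 24,000/2 = 12,000 Hz; 67,725 Hz exceeds it.
Alias = |67,725 − 3×24,000| = |67,725 − 72,000| = 4,275 Hz = 4.275 kHz.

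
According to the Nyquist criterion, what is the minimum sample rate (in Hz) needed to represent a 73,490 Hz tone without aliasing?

Minimum sample rate = 2 × 73,490 Hz = 146,980 Hz.

146,980 Hz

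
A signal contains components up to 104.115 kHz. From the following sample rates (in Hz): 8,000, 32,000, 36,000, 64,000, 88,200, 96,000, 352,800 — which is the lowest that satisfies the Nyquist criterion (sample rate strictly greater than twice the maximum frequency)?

352,800 Hz

Need sample rate > 2 × 104,115 = 208,230 Hz.
Lowest listed rate above 208,230 Hz is 352,800 Hz.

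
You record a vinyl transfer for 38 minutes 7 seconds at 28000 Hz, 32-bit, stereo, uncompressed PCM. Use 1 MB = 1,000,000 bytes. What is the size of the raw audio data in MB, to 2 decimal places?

Duration = 38 minutes 7 seconds = 2,287 s.
Bytes = 28,000 samples/s × 2,287 s × 4 bytes/sample × 2 ch = 512,288,000 bytes.
512,288,000 / 1,000,000 = 512.29 MB.

512.29 MB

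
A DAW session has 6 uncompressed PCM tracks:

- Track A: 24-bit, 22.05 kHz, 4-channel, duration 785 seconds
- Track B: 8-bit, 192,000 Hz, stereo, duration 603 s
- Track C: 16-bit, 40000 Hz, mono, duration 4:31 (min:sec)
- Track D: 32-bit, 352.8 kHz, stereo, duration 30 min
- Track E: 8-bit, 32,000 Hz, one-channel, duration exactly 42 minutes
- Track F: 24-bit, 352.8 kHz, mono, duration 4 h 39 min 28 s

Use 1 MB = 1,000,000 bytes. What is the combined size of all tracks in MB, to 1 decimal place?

Track A: 22,050 × 785 × 3 × 4 = 207,711,000 bytes.
Track B: 192,000 × 603 × 1 × 2 = 231,552,000 bytes.
Track C: 4:31 (min:sec) = 271 s; 40,000 × 271 × 2 × 1 = 21,680,000 bytes.
Track D: 30 min = 1,800 s; 352,800 × 1,800 × 4 × 2 = 5,080,320,000 bytes.
Track E: exactly 42 minutes = 2,520 s; 32,000 × 2,520 × 1 × 1 = 80,640,000 bytes.
Track F: 4 h 39 min 28 s = 16,768 s; 352,800 × 16,768 × 3 × 1 = 17,747,251,200 bytes.
Total = 23,369,154,200 bytes = 23369.2 MB.

23369.2 MB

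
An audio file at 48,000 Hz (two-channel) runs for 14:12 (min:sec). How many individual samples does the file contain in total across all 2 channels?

81,792,000 samples

14:12 (min:sec) = 852 s.
48,000 × 852 s × 2 ch = 81,792,000 samples.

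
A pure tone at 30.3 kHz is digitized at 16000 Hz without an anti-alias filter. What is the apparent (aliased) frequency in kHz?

Nyquist = 16,000/2 = 8,000 Hz; 30,300 Hz exceeds it.
Alias = |30,300 − 2×16,000| = |30,300 − 32,000| = 1,700 Hz = 1.7 kHz.

1.7 kHz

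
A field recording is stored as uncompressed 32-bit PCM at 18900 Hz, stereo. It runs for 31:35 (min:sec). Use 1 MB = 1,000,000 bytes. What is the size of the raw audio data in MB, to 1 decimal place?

286.5 MB

Duration = 31:35 (min:sec) = 1,895 s.
Bytes = 18,900 samples/s × 1,895 s × 4 bytes/sample × 2 ch = 286,524,000 bytes.
286,524,000 / 1,000,000 = 286.5 MB.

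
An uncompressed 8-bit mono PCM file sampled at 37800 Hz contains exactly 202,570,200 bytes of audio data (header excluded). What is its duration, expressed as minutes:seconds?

89:19

Byte rate = 37,800 × 1 × 1 = 37,800 bytes/s.
Duration = 202,570,200 / 37,800 = 5,359 s.
5,359 s = 89:19.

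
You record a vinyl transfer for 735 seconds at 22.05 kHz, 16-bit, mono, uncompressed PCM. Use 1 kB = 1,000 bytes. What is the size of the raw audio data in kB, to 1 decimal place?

Bytes = 22,050 samples/s × 735 s × 2 bytes/sample × 1 ch = 32,413,500 bytes.
32,413,500 / 1,000 = 32413.5 kB.

32413.5 kB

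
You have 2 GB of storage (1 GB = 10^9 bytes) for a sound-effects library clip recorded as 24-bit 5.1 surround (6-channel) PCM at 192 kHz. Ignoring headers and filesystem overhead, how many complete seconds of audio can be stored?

578 seconds

Uncompressed byte rate = 192,000 × 3 × 6 = 3,456,000 bytes/s.
Capacity = 2 × 1,000,000,000 = 2,000,000,000 bytes.
2,000,000,000 / 3,456,000 ≈ 578.7 s → 578 seconds.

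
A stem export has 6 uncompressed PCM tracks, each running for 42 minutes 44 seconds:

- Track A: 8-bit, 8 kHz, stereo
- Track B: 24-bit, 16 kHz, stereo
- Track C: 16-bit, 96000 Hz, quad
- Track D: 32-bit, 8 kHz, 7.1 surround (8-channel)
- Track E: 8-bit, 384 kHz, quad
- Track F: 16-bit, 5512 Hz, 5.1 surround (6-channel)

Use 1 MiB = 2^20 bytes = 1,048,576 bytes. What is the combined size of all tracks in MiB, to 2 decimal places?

42 minutes 44 seconds = 2,564 s.
Track A: 8,000 × 2,564 × 1 × 2 = 41,024,000 bytes.
Track B: 16,000 × 2,564 × 3 × 2 = 246,144,000 bytes.
Track C: 96,000 × 2,564 × 2 × 4 = 1,969,152,000 bytes.
Track D: 8,000 × 2,564 × 4 × 8 = 656,384,000 bytes.
Track E: 384,000 × 2,564 × 1 × 4 = 3,938,304,000 bytes.
Track F: 5,512 × 2,564 × 2 × 6 = 169,593,216 bytes.
Total = 7,020,601,216 bytes = 6695.37 MiB.

6695.37 MiB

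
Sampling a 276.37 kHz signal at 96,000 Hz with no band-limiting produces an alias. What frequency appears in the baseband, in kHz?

11.63 kHz

Nyquist = 96,000/2 = 48,000 Hz; 276,370 Hz exceeds it.
Alias = |276,370 − 3×96,000| = |276,370 − 288,000| = 11,630 Hz = 11.63 kHz.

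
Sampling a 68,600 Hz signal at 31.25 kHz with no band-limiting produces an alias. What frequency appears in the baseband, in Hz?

Nyquist = 31,250/2 = 15,625 Hz; 68,600 Hz exceeds it.
Alias = |68,600 − 2×31,250| = |68,600 − 62,500| = 6,100 Hz.

6,100 Hz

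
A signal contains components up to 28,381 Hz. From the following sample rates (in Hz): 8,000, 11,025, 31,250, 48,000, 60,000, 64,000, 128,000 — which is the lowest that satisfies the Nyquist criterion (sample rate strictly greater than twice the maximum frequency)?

Need sample rate > 2 × 28,381 = 56,762 Hz.
Lowest listed rate above 56,762 Hz is 60,000 Hz.

60,000 Hz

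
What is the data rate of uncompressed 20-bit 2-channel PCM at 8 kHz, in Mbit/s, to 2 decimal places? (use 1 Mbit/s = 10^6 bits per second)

Bit rate = 8,000 × 20 × 2 = 320,000 bits/s.
= 0.32 Mbit/s.

0.32 Mbit/s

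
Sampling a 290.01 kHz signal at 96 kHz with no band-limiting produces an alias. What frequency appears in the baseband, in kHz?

2.01 kHz

Nyquist = 96,000/2 = 48,000 Hz; 290,010 Hz exceeds it.
Alias = |290,010 − 3×96,000| = |290,010 − 288,000| = 2,010 Hz = 2.01 kHz.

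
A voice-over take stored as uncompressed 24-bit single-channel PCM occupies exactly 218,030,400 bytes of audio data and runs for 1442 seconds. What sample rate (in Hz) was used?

50,400 Hz

Bytes = sample_rate × seconds × bytes_per_sample × channels.
sample_rate = 218,030,400 / (1,442 × 3 × 1) = 218,030,400 / 4,326 = 50,400 Hz.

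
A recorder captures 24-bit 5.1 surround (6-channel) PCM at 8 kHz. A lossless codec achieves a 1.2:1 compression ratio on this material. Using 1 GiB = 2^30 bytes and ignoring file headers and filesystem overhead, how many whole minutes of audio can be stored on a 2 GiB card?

Uncompressed byte rate = 8,000 × 3 × 6 = 144,000 bytes/s.
After 1.2:1 compression, effective rate ≈ 120000 bytes/s.
Capacity = 2 × 1,073,741,824 = 2,147,483,648 bytes.
2,147,483,648 / effective rate ≈ 17895.7 s → 298 minutes.

298 minutes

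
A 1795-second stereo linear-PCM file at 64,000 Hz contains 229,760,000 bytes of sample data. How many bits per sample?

Bytes per sample = 229,760,000 / (64,000 × 1,795 × 2) = 229,760,000 / 229,760,000 = 1.
Bit depth = 1 × 8 = 8 bits.

8 bits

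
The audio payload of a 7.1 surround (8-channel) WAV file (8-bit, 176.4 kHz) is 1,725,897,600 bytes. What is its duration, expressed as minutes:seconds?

20:23

Byte rate = 176,400 × 1 × 8 = 1,411,200 bytes/s.
Duration = 1,725,897,600 / 1,411,200 = 1,223 s.
1,223 s = 20:23.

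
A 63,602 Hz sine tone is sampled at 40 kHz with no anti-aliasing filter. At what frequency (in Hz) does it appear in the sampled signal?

Nyquist = 40,000/2 = 20,000 Hz; 63,602 Hz exceeds it.
Alias = |63,602 − 2×40,000| = |63,602 − 80,000| = 16,398 Hz.

16,398 Hz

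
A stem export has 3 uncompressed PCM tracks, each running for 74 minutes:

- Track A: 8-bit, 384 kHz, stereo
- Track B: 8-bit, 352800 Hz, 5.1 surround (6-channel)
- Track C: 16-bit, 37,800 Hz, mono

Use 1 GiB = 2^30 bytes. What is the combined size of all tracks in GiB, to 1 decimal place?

74 minutes = 4,440 s.
Track A: 384,000 × 4,440 × 1 × 2 = 3,409,920,000 bytes.
Track B: 352,800 × 4,440 × 1 × 6 = 9,398,592,000 bytes.
Track C: 37,800 × 4,440 × 2 × 1 = 335,664,000 bytes.
Total = 13,144,176,000 bytes = 12.2 GiB.

12.2 GiB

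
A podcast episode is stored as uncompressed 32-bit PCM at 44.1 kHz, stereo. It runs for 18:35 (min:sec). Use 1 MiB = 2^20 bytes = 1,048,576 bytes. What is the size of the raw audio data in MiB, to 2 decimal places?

Duration = 18:35 (min:sec) = 1,115 s.
Bytes = 44,100 samples/s × 1,115 s × 4 bytes/sample × 2 ch = 393,372,000 bytes.
393,372,000 / 1,048,576 = 375.15 MiB.

375.15 MiB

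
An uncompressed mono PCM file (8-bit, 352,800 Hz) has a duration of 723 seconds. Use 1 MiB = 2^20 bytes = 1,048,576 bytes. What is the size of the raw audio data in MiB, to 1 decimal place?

243.3 MiB

Bytes = 352,800 samples/s × 723 s × 1 bytes/sample × 1 ch = 255,074,400 bytes.
255,074,400 / 1,048,576 = 243.3 MiB.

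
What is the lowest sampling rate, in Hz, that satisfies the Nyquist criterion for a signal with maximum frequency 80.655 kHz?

161,310 Hz

Minimum sample rate = 2 × 80,655 Hz = 161,310 Hz.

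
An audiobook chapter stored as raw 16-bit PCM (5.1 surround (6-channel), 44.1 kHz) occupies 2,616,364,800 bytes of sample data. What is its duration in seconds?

Byte rate = 44,100 × 2 × 6 = 529,200 bytes/s.
Duration = 2,616,364,800 / 529,200 = 4,944 s.

4,944 seconds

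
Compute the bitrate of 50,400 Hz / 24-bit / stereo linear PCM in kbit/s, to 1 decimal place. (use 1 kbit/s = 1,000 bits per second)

Bit rate = 50,400 × 24 × 2 = 2,419,200 bits/s.
= 2419.2 kbit/s.

2419.2 kbit/s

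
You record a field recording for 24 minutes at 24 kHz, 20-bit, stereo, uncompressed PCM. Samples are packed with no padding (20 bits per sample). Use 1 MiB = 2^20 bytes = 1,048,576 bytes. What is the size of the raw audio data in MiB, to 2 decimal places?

Duration = 24 minutes = 1,440 s.
Bits = 24,000 × 1,440 × 20 × 2 = 1,382,400,000 bits = 172,800,000 bytes.
172,800,000 / 1,048,576 = 164.79 MiB.

164.79 MiB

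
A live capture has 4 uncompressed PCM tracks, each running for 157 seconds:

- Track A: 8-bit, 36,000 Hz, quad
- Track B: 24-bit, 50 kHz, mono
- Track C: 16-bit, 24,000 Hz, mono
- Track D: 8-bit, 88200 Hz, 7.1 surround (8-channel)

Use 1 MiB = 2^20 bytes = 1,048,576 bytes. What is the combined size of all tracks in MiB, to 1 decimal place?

Track A: 36,000 × 157 × 1 × 4 = 22,608,000 bytes.
Track B: 50,000 × 157 × 3 × 1 = 23,550,000 bytes.
Track C: 24,000 × 157 × 2 × 1 = 7,536,000 bytes.
Track D: 88,200 × 157 × 1 × 8 = 110,779,200 bytes.
Total = 164,473,200 bytes = 156.9 MiB.

156.9 MiB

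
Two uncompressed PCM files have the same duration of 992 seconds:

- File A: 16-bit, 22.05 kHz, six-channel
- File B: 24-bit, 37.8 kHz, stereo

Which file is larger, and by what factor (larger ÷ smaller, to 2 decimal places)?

File A: 22,050 × 2 × 6 = 264,600 bytes/s.
File B: 37,800 × 3 × 2 = 226,800 bytes/s.
File A is larger; ratio = 262,483,200 / 224,985,600 = 1.17.

File A, by a factor of 1.17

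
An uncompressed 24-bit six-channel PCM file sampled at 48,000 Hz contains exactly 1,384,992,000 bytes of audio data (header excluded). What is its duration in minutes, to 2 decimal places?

Byte rate = 48,000 × 3 × 6 = 864,000 bytes/s.
Duration = 1,384,992,000 / 864,000 = 1,603 s.
1,603 s / 60 = 26.72 minutes.

26.72 minutes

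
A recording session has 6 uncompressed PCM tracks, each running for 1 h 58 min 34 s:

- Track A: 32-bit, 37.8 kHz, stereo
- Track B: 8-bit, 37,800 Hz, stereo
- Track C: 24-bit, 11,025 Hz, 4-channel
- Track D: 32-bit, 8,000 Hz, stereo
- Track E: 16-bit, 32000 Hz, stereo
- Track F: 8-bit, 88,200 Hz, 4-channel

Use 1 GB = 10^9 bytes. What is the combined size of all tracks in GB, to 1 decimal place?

7.5 GB

1 h 58 min 34 s = 7,114 s.
Track A: 37,800 × 7,114 × 4 × 2 = 2,151,273,600 bytes.
Track B: 37,800 × 7,114 × 1 × 2 = 537,818,400 bytes.
Track C: 11,025 × 7,114 × 3 × 4 = 941,182,200 bytes.
Track D: 8,000 × 7,114 × 4 × 2 = 455,296,000 bytes.
Track E: 32,000 × 7,114 × 2 × 2 = 910,592,000 bytes.
Track F: 88,200 × 7,114 × 1 × 4 = 2,509,819,200 bytes.
Total = 7,505,981,400 bytes = 7.5 GB.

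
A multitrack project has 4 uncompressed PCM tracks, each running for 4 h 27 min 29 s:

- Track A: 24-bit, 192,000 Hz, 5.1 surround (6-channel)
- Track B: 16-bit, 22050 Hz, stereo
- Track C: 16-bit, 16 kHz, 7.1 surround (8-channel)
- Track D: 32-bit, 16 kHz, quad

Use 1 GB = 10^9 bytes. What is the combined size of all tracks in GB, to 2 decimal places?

4 h 27 min 29 s = 16,049 s.
Track A: 192,000 × 16,049 × 3 × 6 = 55,465,344,000 bytes.
Track B: 22,050 × 16,049 × 2 × 2 = 1,415,521,800 bytes.
Track C: 16,000 × 16,049 × 2 × 8 = 4,108,544,000 bytes.
Track D: 16,000 × 16,049 × 4 × 4 = 4,108,544,000 bytes.
Total = 65,097,953,800 bytes = 65.10 GB.

65.10 GB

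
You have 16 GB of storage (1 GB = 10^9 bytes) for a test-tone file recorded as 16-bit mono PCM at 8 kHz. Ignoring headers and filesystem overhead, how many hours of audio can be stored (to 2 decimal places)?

277.78 hours

Uncompressed byte rate = 8,000 × 2 × 1 = 16,000 bytes/s.
Capacity = 16 × 1,000,000,000 = 16,000,000,000 bytes.
16,000,000,000 / 16,000 ≈ 1000000 s → 277.78 hours.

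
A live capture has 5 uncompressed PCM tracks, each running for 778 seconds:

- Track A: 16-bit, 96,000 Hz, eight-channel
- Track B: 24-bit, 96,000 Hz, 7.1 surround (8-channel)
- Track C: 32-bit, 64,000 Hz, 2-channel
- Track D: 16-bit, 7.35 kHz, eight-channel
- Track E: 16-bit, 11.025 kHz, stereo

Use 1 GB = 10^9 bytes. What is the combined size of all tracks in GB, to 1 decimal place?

Track A: 96,000 × 778 × 2 × 8 = 1,195,008,000 bytes.
Track B: 96,000 × 778 × 3 × 8 = 1,792,512,000 bytes.
Track C: 64,000 × 778 × 4 × 2 = 398,336,000 bytes.
Track D: 7,350 × 778 × 2 × 8 = 91,492,800 bytes.
Track E: 11,025 × 778 × 2 × 2 = 34,309,800 bytes.
Total = 3,511,658,600 bytes = 3.5 GB.

3.5 GB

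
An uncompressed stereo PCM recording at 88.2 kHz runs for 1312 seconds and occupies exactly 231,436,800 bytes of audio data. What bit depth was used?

Bytes per sample = 231,436,800 / (88,200 × 1,312 × 2) = 231,436,800 / 231,436,800 = 1.
Bit depth = 1 × 8 = 8 bits.

8 bits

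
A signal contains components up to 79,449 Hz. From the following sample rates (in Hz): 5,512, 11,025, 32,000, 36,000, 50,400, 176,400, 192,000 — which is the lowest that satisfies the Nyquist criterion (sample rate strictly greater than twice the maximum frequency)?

Need sample rate > 2 × 79,449 = 158,898 Hz.
Lowest listed rate above 158,898 Hz is 176,400 Hz.

176,400 Hz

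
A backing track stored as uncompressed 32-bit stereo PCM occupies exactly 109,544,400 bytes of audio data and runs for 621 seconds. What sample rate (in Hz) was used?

22,050 Hz

Bytes = sample_rate × seconds × bytes_per_sample × channels.
sample_rate = 109,544,400 / (621 × 4 × 2) = 109,544,400 / 4,968 = 22,050 Hz.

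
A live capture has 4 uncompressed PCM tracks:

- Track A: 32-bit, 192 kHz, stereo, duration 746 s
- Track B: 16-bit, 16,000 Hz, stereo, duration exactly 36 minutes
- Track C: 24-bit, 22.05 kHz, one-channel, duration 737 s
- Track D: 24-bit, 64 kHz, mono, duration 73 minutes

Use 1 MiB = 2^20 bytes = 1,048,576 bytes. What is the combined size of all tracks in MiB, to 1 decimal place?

2073.1 MiB

Track A: 192,000 × 746 × 4 × 2 = 1,145,856,000 bytes.
Track B: exactly 36 minutes = 2,160 s; 16,000 × 2,160 × 2 × 2 = 138,240,000 bytes.
Track C: 22,050 × 737 × 3 × 1 = 48,752,550 bytes.
Track D: 73 minutes = 4,380 s; 64,000 × 4,380 × 3 × 1 = 840,960,000 bytes.
Total = 2,173,808,550 bytes = 2073.1 MiB.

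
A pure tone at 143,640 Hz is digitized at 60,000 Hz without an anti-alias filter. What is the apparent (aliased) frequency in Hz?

Nyquist = 60,000/2 = 30,000 Hz; 143,640 Hz exceeds it.
Alias = |143,640 − 2×60,000| = |143,640 − 120,000| = 23,640 Hz.

23,640 Hz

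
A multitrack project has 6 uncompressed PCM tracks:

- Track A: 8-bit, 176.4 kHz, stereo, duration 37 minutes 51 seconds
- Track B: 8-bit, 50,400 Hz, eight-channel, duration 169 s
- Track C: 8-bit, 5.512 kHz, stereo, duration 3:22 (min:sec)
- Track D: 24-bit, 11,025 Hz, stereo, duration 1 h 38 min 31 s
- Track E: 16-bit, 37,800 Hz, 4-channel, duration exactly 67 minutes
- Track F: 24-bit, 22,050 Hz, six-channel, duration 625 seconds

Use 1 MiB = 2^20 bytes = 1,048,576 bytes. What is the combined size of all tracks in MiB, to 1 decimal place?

Track A: 37 minutes 51 seconds = 2,271 s; 176,400 × 2,271 × 1 × 2 = 801,208,800 bytes.
Track B: 50,400 × 169 × 1 × 8 = 68,140,800 bytes.
Track C: 3:22 (min:sec) = 202 s; 5,512 × 202 × 1 × 2 = 2,226,848 bytes.
Track D: 1 h 38 min 31 s = 5,911 s; 11,025 × 5,911 × 3 × 2 = 391,012,650 bytes.
Track E: exactly 67 minutes = 4,020 s; 37,800 × 4,020 × 2 × 4 = 1,215,648,000 bytes.
Track F: 22,050 × 625 × 3 × 6 = 248,062,500 bytes.
Total = 2,726,299,598 bytes = 2600.0 MiB.

2600.0 MiB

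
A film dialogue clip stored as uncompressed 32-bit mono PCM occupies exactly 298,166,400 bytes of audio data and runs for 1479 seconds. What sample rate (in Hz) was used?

50,400 Hz

Bytes = sample_rate × seconds × bytes_per_sample × channels.
sample_rate = 298,166,400 / (1,479 × 4 × 1) = 298,166,400 / 5,916 = 50,400 Hz.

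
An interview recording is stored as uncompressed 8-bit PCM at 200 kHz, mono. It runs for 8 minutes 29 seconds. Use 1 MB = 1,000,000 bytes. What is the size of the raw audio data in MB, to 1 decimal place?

Duration = 8 minutes 29 seconds = 509 s.
Bytes = 200,000 samples/s × 509 s × 1 bytes/sample × 1 ch = 101,800,000 bytes.
101,800,000 / 1,000,000 = 101.8 MB.

101.8 MB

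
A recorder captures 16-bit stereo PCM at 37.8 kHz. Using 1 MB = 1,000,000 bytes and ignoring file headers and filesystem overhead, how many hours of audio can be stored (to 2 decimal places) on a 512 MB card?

Uncompressed byte rate = 37,800 × 2 × 2 = 151,200 bytes/s.
Capacity = 512 × 1,000,000 = 512,000,000 bytes.
512,000,000 / 151,200 ≈ 3386.24 s → 0.94 hours.

0.94 hours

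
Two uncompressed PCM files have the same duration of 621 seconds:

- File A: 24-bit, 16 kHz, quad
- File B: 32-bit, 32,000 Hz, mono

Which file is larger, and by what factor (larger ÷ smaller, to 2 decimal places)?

File A: 16,000 × 3 × 4 = 192,000 bytes/s.
File B: 32,000 × 4 × 1 = 128,000 bytes/s.
File A is larger; ratio = 119,232,000 / 79,488,000 = 1.50.

File A, by a factor of 1.50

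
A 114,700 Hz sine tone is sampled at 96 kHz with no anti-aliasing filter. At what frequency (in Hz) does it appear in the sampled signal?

Nyquist = 96,000/2 = 48,000 Hz; 114,700 Hz exceeds it.
Alias = |114,700 − 1×96,000| = |114,700 − 96,000| = 18,700 Hz.

18,700 Hz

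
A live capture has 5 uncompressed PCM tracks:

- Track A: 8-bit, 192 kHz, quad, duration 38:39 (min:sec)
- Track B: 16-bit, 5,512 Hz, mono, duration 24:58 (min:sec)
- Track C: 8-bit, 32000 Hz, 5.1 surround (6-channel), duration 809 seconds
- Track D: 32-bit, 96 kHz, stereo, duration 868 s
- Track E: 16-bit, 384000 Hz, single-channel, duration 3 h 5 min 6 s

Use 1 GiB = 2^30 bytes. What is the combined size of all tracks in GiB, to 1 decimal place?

10.4 GiB

Track A: 38:39 (min:sec) = 2,319 s; 192,000 × 2,319 × 1 × 4 = 1,780,992,000 bytes.
Track B: 24:58 (min:sec) = 1,498 s; 5,512 × 1,498 × 2 × 1 = 16,513,952 bytes.
Track C: 32,000 × 809 × 1 × 6 = 155,328,000 bytes.
Track D: 96,000 × 868 × 4 × 2 = 666,624,000 bytes.
Track E: 3 h 5 min 6 s = 11,106 s; 384,000 × 11,106 × 2 × 1 = 8,529,408,000 bytes.
Total = 11,148,865,952 bytes = 10.4 GiB.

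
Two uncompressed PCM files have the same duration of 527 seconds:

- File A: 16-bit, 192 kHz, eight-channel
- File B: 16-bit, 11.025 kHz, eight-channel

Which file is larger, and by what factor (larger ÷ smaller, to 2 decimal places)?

File A, by a factor of 17.41

File A: 192,000 × 2 × 8 = 3,072,000 bytes/s.
File B: 11,025 × 2 × 8 = 176,400 bytes/s.
File A is larger; ratio = 1,618,944,000 / 92,962,800 = 17.41.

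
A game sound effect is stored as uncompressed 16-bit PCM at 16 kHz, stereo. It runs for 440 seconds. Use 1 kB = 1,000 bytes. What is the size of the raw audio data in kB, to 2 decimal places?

28160.00 kB

Bytes = 16,000 samples/s × 440 s × 2 bytes/sample × 2 ch = 28,160,000 bytes.
28,160,000 / 1,000 = 28160.00 kB.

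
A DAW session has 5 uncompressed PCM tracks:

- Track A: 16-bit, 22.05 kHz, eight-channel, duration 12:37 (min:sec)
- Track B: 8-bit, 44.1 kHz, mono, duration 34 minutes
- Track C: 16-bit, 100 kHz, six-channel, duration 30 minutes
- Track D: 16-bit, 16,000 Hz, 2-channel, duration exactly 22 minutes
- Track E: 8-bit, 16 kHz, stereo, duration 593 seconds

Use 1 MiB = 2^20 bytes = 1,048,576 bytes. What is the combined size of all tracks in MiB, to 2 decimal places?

Track A: 12:37 (min:sec) = 757 s; 22,050 × 757 × 2 × 8 = 267,069,600 bytes.
Track B: 34 minutes = 2,040 s; 44,100 × 2,040 × 1 × 1 = 89,964,000 bytes.
Track C: 30 minutes = 1,800 s; 100,000 × 1,800 × 2 × 6 = 2,160,000,000 bytes.
Track D: exactly 22 minutes = 1,320 s; 16,000 × 1,320 × 2 × 2 = 84,480,000 bytes.
Track E: 16,000 × 593 × 1 × 2 = 18,976,000 bytes.
Total = 2,620,489,600 bytes = 2499.09 MiB.

2499.09 MiB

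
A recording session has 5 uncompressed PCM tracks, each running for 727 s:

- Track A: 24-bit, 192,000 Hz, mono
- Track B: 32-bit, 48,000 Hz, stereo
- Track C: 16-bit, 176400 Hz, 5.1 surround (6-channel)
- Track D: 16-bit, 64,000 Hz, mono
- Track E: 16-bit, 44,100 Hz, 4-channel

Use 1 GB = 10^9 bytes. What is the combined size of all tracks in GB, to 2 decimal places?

Track A: 192,000 × 727 × 3 × 1 = 418,752,000 bytes.
Track B: 48,000 × 727 × 4 × 2 = 279,168,000 bytes.
Track C: 176,400 × 727 × 2 × 6 = 1,538,913,600 bytes.
Track D: 64,000 × 727 × 2 × 1 = 93,056,000 bytes.
Track E: 44,100 × 727 × 2 × 4 = 256,485,600 bytes.
Total = 2,586,375,200 bytes = 2.59 GB.

2.59 GB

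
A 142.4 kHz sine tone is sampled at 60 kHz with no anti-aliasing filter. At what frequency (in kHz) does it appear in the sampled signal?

Nyquist = 60,000/2 = 30,000 Hz; 142,400 Hz exceeds it.
Alias = |142,400 − 2×60,000| = |142,400 − 120,000| = 22,400 Hz = 22.4 kHz.

22.4 kHz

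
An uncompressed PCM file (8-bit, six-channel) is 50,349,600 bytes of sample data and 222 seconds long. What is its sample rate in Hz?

37,800 Hz

Bytes = sample_rate × seconds × bytes_per_sample × channels.
sample_rate = 50,349,600 / (222 × 1 × 6) = 50,349,600 / 1,332 = 37,800 Hz.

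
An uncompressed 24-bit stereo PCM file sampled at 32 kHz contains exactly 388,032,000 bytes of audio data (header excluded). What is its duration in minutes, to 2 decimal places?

33.68 minutes

Byte rate = 32,000 × 3 × 2 = 192,000 bytes/s.
Duration = 388,032,000 / 192,000 = 2,021 s.
2,021 s / 60 = 33.68 minutes.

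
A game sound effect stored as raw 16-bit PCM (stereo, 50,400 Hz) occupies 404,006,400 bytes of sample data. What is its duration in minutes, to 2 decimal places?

33.40 minutes

Byte rate = 50,400 × 2 × 2 = 201,600 bytes/s.
Duration = 404,006,400 / 201,600 = 2,004 s.
2,004 s / 60 = 33.40 minutes.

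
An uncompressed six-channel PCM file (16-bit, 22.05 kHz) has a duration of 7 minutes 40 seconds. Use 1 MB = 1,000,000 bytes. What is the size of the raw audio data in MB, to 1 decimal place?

Duration = 7 minutes 40 seconds = 460 s.
Bytes = 22,050 samples/s × 460 s × 2 bytes/sample × 6 ch = 121,716,000 bytes.
121,716,000 / 1,000,000 = 121.7 MB.

121.7 MB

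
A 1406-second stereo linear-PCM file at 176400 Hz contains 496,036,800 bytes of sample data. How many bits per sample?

Bytes per sample = 496,036,800 / (176,400 × 1,406 × 2) = 496,036,800 / 496,036,800 = 1.
Bit depth = 1 × 8 = 8 bits.

8 bits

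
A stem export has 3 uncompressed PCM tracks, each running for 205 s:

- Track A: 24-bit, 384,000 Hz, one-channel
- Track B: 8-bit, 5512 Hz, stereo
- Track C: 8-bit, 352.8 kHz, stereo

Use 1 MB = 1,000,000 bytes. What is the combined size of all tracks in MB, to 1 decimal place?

Track A: 384,000 × 205 × 3 × 1 = 236,160,000 bytes.
Track B: 5,512 × 205 × 1 × 2 = 2,259,920 bytes.
Track C: 352,800 × 205 × 1 × 2 = 144,648,000 bytes.
Total = 383,067,920 bytes = 383.1 MB.

383.1 MB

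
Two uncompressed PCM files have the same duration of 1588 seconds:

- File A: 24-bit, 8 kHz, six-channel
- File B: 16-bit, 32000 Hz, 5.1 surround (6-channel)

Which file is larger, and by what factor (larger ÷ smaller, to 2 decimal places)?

File B, by a factor of 2.67

File A: 8,000 × 3 × 6 = 144,000 bytes/s.
File B: 32,000 × 2 × 6 = 384,000 bytes/s.
File B is larger; ratio = 609,792,000 / 228,672,000 = 2.67.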